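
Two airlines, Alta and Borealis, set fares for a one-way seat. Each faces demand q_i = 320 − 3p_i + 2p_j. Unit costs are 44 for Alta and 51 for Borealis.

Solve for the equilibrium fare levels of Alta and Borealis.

Alta's profit: π = (p_{Alta} − 44)(320 − 3p_{Alta} + 2p_{Borealis}).
∂π/∂p_{Alta} = 452 − 6p_{Alta} + 2p_{Borealis} = 0 ⇒ p_{Alta} = 226/3 + (1/3)p_{Borealis}.
Similarly p_{Borealis} = 473/6 + (1/3)p_{Alta}.
Solving the two reaction functions simultaneously: (1 − (1/3)(1/3))p_{Alta} = 226/3 + (1/3)·(473/6), so (8/9)p_{Alta} = 1829/18 and p_{Alta} = 114.3125.
Then p_{Borealis} = 473/6 + (1/3)·114.3125 = 116.9375.

114.3125, 116.9375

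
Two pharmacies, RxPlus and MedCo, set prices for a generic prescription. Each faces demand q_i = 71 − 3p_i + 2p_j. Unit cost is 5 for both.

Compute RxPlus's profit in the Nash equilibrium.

RxPlus's profit: π = (p_{RxPlus} − 5)(71 − 3p_{RxPlus} + 2p_{MedCo}).
∂π/∂p_{RxPlus} = 86 − 6p_{RxPlus} + 2p_{MedCo} = 0 ⇒ p_{RxPlus} = 43/3 + (1/3)p_{MedCo}.
Setting p_{RxPlus} = p_{MedCo} in the reaction function: p_{RxPlus} = 43/3 + (1/3)p_{RxPlus}, so p_{RxPlus} = (43/3) / (2/3) = 21.5.
q_{RxPlus} = 71 − 3·21.5 + 2·21.5 = 49.5.
Profit = (21.5 − 5)·49.5 = 816.75.

816.75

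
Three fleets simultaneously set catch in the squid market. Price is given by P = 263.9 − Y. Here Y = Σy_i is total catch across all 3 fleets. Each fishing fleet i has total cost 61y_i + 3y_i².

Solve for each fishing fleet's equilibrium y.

A representative fishing fleet's profit is π_i = y_i(263.9 − Y) − 61y_i − 3y_i², with Y = y_i + Σ_{j≠i} y_j.
First-order condition: 202.9 − 8y_i − Σ_{j≠i} y_j = 0.
With identical fishing fleets, set every y_j = y: then 202.9 − 8y − 2y = 0, i.e. y = 202.9/10 = 20.29.

20.29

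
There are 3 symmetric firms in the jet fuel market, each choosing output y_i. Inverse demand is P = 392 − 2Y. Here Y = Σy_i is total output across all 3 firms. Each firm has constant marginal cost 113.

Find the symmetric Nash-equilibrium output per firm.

34.875

A representative firm's profit is π_i = y_i(392 − 2Y) − 113y_i, with Y = y_i + Σ_{j≠i} y_j.
First-order condition: 279 − 4y_i − 2Σ_{j≠i} y_j = 0.
With identical firms, set every y_j = y: then 279 − 4y − 4y = 0, i.e. y = 279/8 = 34.875.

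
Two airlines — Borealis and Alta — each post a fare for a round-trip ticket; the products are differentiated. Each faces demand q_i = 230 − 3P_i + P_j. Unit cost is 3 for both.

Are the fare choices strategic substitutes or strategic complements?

strategic complements

Borealis's profit: π = (P_{Borealis} − 3)(230 − 3P_{Borealis} + P_{Alta}).
∂π/∂P_{Borealis} = 239 − 6P_{Borealis} + P_{Alta} = 0 ⇒ P_{Borealis} = 239/6 + (1/6)P_{Alta}.
The best-response slope dP_{Borealis}/dP_{Alta} = 1/6 > 0: the reaction function is upward-sloping, so the choices are strategic complements.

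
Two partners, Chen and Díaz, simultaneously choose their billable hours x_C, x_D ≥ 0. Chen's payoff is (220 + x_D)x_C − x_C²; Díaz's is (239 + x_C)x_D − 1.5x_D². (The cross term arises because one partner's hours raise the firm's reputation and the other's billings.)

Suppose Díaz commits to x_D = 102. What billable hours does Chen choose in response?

Expanding Chen's payoff: 220x_C + x_Dx_C − x_C².
∂π/∂x_C = 220 + x_D − 2x_C = 0, so x_C = 110 + 0.5x_D.
At x_D = 102: x_C = 110 + 0.5·102 = 161.

161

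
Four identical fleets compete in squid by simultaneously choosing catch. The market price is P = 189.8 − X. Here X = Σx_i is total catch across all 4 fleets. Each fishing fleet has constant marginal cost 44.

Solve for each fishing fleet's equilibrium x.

29.16

A representative fishing fleet's profit is π_i = x_i(189.8 − X) − 44x_i, with X = x_i + Σ_{j≠i} x_j.
First-order condition: 145.8 − 2x_i − Σ_{j≠i} x_j = 0.
In a symmetric equilibrium every fishing fleet chooses the same x, so Σ_{j≠i} x_j = 3x. The condition becomes 145.8 − 5x = 0, giving x = 145.8/5 = 29.16.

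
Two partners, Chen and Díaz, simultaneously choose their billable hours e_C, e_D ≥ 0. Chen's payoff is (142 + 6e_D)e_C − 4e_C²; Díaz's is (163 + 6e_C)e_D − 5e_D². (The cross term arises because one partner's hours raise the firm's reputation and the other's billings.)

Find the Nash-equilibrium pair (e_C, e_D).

Expanding Chen's payoff: 142e_C + 6e_De_C − 4e_C².
∂π/∂e_C = 142 + 6e_D − 8e_C = 0, so e_C = 17.75 + 0.75e_D.
Likewise for Díaz: e_D = 16.3 + 0.6e_C.
Plugging e_D into Chen's best response: e_C = 17.75 + 0.75(16.3 + 0.6e_C) ⇒ 0.55e_C = 29.975, so e_C = 54.5.
Then e_D = 16.3 + 0.6·54.5 = 49.

54.5, 49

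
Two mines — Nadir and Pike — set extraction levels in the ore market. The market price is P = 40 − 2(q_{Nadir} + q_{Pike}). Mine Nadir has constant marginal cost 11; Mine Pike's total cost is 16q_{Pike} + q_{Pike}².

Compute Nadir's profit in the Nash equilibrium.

79.38

Mine Nadir's profit: π = q_{Nadir}(40 − 2(q_{Nadir} + q_{Pike})) − 11q_{Nadir}.
∂π/∂q_{Nadir} = 29 − 4q_{Nadir} − 2q_{Pike} = 0, so q_{Nadir} = 7.25 − 0.5q_{Pike}.
For Pike: ∂π/∂q_{Pike} = 24 − 6q_{Pike} − 2q_{Nadir} = 0 ⇒ q_{Pike} = 4 − (1/3)q_{Nadir}.
Substituting the second reaction function into the first: q_{Nadir} = 7.25 − 0.5(4 − (1/3)q_{Nadir}), which gives (5/6)q_{Nadir} = 5.25 ⇒ q_{Nadir} = 6.3.
Then q_{Pike} = 4 − (1/3)·6.3 = 1.9.
Price P = 40 − 2·8.2 = 23.6.
Nadir's profit: (23.6 − 11)·6.3 = 79.38.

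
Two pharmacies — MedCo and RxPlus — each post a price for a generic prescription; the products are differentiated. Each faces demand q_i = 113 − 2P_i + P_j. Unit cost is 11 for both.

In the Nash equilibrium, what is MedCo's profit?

MedCo's profit: π = (P_{MedCo} − 11)(113 − 2P_{MedCo} + P_{RxPlus}).
∂π/∂P_{MedCo} = 135 − 4P_{MedCo} + P_{RxPlus} = 0 ⇒ P_{MedCo} = 33.75 + 0.25P_{RxPlus}.
Setting P_{MedCo} = P_{RxPlus} in the reaction function: P_{MedCo} = 33.75 + 0.25P_{MedCo}, so P_{MedCo} = 33.75 / 0.75 = 45.
q_{MedCo} = 113 − 2·45 + 45 = 68.
Profit = (45 − 11)·68 = 2312.

2312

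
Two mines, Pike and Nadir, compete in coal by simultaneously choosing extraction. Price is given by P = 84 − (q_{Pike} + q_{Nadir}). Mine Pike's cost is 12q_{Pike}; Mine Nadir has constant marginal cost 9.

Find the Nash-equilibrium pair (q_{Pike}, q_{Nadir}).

Mine Pike's profit: π = q_{Pike}(84 − (q_{Pike} + q_{Nadir})) − 12q_{Pike}.
∂π/∂q_{Pike} = 72 − 2q_{Pike} − q_{Nadir} = 0, so q_{Pike} = 36 − 0.5q_{Nadir}.
By the same steps for Nadir: q_{Nadir} = 37.5 − 0.5q_{Pike}.
Substituting the second reaction function into the first: q_{Pike} = 36 − 0.5(37.5 − 0.5q_{Pike}), which gives 0.75q_{Pike} = 17.25 ⇒ q_{Pike} = 23.
Then q_{Nadir} = 37.5 − 0.5·23 = 26.

23, 26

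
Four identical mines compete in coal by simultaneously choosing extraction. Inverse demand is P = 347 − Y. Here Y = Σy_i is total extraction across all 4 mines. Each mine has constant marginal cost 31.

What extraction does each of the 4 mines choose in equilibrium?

A representative mine's profit is π_i = y_i(347 − Y) − 31y_i, with Y = y_i + Σ_{j≠i} y_j.
First-order condition: 316 − 2y_i − Σ_{j≠i} y_j = 0.
In a symmetric equilibrium every mine chooses the same y, so Σ_{j≠i} y_j = 3y. The condition becomes 316 − 5y = 0, giving y = 316/5 = 63.2.

63.2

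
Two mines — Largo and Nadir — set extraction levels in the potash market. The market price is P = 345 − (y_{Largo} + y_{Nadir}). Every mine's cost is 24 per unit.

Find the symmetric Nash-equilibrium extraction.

Mine Largo's profit: π = y_{Largo}(345 − (y_{Largo} + y_{Nadir})) − 24y_{Largo}.
∂π/∂y_{Largo} = 321 − 2y_{Largo} − y_{Nadir} = 0, so y_{Largo} = 160.5 − 0.5y_{Nadir}.
Setting y_{Largo} = y_{Nadir} in the reaction function: y_{Largo} = 160.5 − 0.5y_{Largo}, so y_{Largo} = 160.5 / 1.5 = 107.

107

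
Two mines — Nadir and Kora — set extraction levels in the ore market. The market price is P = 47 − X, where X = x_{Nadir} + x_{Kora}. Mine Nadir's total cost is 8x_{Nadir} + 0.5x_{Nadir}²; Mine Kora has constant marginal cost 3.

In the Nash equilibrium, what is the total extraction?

25.4

Mine Nadir's profit: π = x_{Nadir}(47 − (x_{Nadir} + x_{Kora})) − 8x_{Nadir} − 0.5x_{Nadir}².
∂π/∂x_{Nadir} = 39 − 3x_{Nadir} − x_{Kora} = 0, so x_{Nadir} = 13 − (1/3)x_{Kora}.
For Kora: ∂π/∂x_{Kora} = 44 − 2x_{Kora} − x_{Nadir} = 0 ⇒ x_{Kora} = 22 − 0.5x_{Nadir}.
Plugging x_{Kora} into Nadir's best response: x_{Nadir} = 13 − (1/3)(22 − 0.5x_{Nadir}) ⇒ (5/6)x_{Nadir} = 17/3, so x_{Nadir} = 6.8.
Then x_{Kora} = 22 − 0.5·6.8 = 18.6.
Total extraction: 6.8 + 18.6 = 25.4.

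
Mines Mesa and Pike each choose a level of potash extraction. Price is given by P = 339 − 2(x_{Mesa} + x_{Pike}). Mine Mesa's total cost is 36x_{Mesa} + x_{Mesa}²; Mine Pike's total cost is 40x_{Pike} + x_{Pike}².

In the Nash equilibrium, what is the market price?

188.5

Mine Mesa's profit: π = x_{Mesa}(339 − 2(x_{Mesa} + x_{Pike})) − 36x_{Mesa} − x_{Mesa}².
∂π/∂x_{Mesa} = 303 − 6x_{Mesa} − 2x_{Pike} = 0, so x_{Mesa} = 50.5 − (1/3)x_{Pike}.
By the same steps for Pike: x_{Pike} = 299/6 − (1/3)x_{Mesa}.
Solving the two reaction functions simultaneously: (1 − (−1/3)(−1/3))x_{Mesa} = 50.5 − (1/3)·(299/6), so (8/9)x_{Mesa} = 305/9 and x_{Mesa} = 38.125.
Then x_{Pike} = 299/6 − (1/3)·38.125 = 37.125.
Equilibrium price: P = 339 − 2·75.25 = 188.5.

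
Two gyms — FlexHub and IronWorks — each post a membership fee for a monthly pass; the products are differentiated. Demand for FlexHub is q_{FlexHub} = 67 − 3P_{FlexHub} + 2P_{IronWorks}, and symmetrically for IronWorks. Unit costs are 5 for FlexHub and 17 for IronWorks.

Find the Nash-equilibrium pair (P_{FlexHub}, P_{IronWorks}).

FlexHub's profit: π = (P_{FlexHub} − 5)(67 − 3P_{FlexHub} + 2P_{IronWorks}).
∂π/∂P_{FlexHub} = 82 − 6P_{FlexHub} + 2P_{IronWorks} = 0 ⇒ P_{FlexHub} = 41/3 + (1/3)P_{IronWorks}.
Similarly P_{IronWorks} = 59/3 + (1/3)P_{FlexHub}.
Solving the two reaction functions simultaneously: (1 − (1/3)(1/3))P_{FlexHub} = 41/3 + (1/3)·(59/3), so (8/9)P_{FlexHub} = 182/9 and P_{FlexHub} = 22.75.
Then P_{IronWorks} = 59/3 + (1/3)·22.75 = 27.25.

22.75, 27.25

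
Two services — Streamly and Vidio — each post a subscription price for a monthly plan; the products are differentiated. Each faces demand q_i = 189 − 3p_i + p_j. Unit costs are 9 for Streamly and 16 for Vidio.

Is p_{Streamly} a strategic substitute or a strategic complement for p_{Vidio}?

Streamly's profit: π = (p_{Streamly} − 9)(189 − 3p_{Streamly} + p_{Vidio}).
∂π/∂p_{Streamly} = 216 − 6p_{Streamly} + p_{Vidio} = 0 ⇒ p_{Streamly} = 36 + (1/6)p_{Vidio}.
The best-response slope dp_{Streamly}/dp_{Vidio} = 1/6 > 0: the reaction function is upward-sloping, so the choices are strategic complements.

strategic complements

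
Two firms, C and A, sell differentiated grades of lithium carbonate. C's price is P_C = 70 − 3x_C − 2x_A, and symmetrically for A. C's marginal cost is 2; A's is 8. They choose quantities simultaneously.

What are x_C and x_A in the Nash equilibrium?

Firm C's profit: π = x_C(70 − 3x_C − 2x_A) − 2x_C.
∂π/∂x_C = 68 − 6x_C − 2x_A = 0 ⇒ x_C = 34/3 − (1/3)x_A.
Similarly x_A = 31/3 − (1/3)x_C.
Substituting the second reaction function into the first: x_C = 34/3 − (1/3)(31/3 − (1/3)x_C), which gives (8/9)x_C = 71/9 ⇒ x_C = 8.875.
Then x_A = 31/3 − (1/3)·8.875 = 7.375.

8.875, 7.375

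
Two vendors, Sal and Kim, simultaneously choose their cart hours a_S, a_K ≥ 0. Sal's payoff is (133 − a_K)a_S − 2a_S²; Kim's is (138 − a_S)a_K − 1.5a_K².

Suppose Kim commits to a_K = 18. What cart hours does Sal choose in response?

Expanding Sal's payoff: 133a_S − a_Ka_S − 2a_S².
∂π/∂a_S = 133 − a_K − 4a_S = 0, so a_S = 33.25 − 0.25a_K.
At a_K = 18: a_S = 33.25 − 0.25·18 = 28.75.

28.75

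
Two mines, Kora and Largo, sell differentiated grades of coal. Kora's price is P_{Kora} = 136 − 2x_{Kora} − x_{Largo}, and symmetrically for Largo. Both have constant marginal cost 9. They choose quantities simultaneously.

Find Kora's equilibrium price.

Mine Kora's profit: π = x_{Kora}(136 − 2x_{Kora} − x_{Largo}) − 9x_{Kora}.
∂π/∂x_{Kora} = 127 − 4x_{Kora} − x_{Largo} = 0 ⇒ x_{Kora} = 31.75 − 0.25x_{Largo}.
The game is symmetric, so in equilibrium x_{Largo} = x_{Kora}: the reaction function gives 1.25x_{Kora} = 31.75, hence x_{Kora} = 25.4.
P_{Kora} = 136 − 2·25.4 − 25.4 = 59.8.

59.8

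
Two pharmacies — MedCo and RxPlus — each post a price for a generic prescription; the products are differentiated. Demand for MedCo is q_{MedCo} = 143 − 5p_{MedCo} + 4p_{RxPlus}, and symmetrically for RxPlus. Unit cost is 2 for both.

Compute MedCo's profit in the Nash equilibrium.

MedCo's profit: π = (p_{MedCo} − 2)(143 − 5p_{MedCo} + 4p_{RxPlus}).
∂π/∂p_{MedCo} = 153 − 10p_{MedCo} + 4p_{RxPlus} = 0 ⇒ p_{MedCo} = 15.3 + 0.4p_{RxPlus}.
By symmetry p_{RxPlus} = p_{MedCo}; substituting into the reaction function, 0.6p_{MedCo} = 15.3 and p_{MedCo} = 25.5.
q_{MedCo} = 143 − 5·25.5 + 4·25.5 = 117.5.
Profit = (25.5 − 2)·117.5 = 2761.25.

2761.25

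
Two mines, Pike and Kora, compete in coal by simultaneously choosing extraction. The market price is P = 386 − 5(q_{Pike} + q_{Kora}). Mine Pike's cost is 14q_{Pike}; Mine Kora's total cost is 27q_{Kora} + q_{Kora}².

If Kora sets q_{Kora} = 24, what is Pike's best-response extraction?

Mine Pike's profit: π = q_{Pike}(386 − 5(q_{Pike} + q_{Kora})) − 14q_{Pike}.
∂π/∂q_{Pike} = 372 − 10q_{Pike} − 5q_{Kora} = 0, so q_{Pike} = 37.2 − 0.5q_{Kora}.
At q_{Kora} = 24: q_{Pike} = 37.2 − 0.5·24 = 25.2.

25.2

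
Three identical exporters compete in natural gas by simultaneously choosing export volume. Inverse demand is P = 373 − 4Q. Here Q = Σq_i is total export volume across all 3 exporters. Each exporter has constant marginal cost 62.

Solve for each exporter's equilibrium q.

19.4375

A representative exporter's profit is π_i = q_i(373 − 4Q) − 62q_i, with Q = q_i + Σ_{j≠i} q_j.
First-order condition: 311 − 8q_i − 4Σ_{j≠i} q_j = 0.
In a symmetric equilibrium every exporter chooses the same q, so Σ_{j≠i} q_j = 2q. The condition becomes 311 − 16q = 0, giving q = 311/16 = 19.4375.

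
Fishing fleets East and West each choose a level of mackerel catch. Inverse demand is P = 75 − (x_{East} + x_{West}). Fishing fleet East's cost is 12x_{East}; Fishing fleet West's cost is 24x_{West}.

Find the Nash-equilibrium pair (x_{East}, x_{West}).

Fishing fleet East's profit: π = x_{East}(75 − (x_{East} + x_{West})) − 12x_{East}.
∂π/∂x_{East} = 63 − 2x_{East} − x_{West} = 0, so x_{East} = 31.5 − 0.5x_{West}.
By the same steps for West: x_{West} = 25.5 − 0.5x_{East}.
Substituting the second reaction function into the first: x_{East} = 31.5 − 0.5(25.5 − 0.5x_{East}), which gives 0.75x_{East} = 18.75 ⇒ x_{East} = 25.
Then x_{West} = 25.5 − 0.5·25 = 13.

25, 13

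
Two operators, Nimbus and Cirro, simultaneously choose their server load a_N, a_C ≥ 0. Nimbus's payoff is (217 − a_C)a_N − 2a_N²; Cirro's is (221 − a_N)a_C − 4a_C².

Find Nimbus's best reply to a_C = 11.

Expanding Nimbus's payoff: 217a_N − a_Ca_N − 2a_N².
∂π/∂a_N = 217 − a_C − 4a_N = 0, so a_N = 54.25 − 0.25a_C.
At a_C = 11: a_N = 54.25 − 0.25·11 = 51.5.

51.5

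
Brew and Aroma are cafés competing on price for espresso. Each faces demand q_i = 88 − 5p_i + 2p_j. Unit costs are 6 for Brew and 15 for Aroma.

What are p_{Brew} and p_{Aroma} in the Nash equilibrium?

15.6875, 19.4375

Brew's profit: π = (p_{Brew} − 6)(88 − 5p_{Brew} + 2p_{Aroma}).
∂π/∂p_{Brew} = 118 − 10p_{Brew} + 2p_{Aroma} = 0 ⇒ p_{Brew} = 11.8 + 0.2p_{Aroma}.
Similarly p_{Aroma} = 16.3 + 0.2p_{Brew}.
Substituting the second reaction function into the first: p_{Brew} = 11.8 + 0.2(16.3 + 0.2p_{Brew}), which gives 0.96p_{Brew} = 15.06 ⇒ p_{Brew} = 15.6875.
Then p_{Aroma} = 16.3 + 0.2·15.6875 = 19.4375.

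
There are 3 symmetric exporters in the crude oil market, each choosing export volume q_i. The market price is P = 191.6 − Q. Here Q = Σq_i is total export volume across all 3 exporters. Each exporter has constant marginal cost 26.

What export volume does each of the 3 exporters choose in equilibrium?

41.4

A representative exporter's profit is π_i = q_i(191.6 − Q) − 26q_i, with Q = q_i + Σ_{j≠i} q_j.
First-order condition: 165.6 − 2q_i − Σ_{j≠i} q_j = 0.
In a symmetric equilibrium every exporter chooses the same q, so Σ_{j≠i} q_j = 2q. The condition becomes 165.6 − 4q = 0, giving q = 165.6/4 = 41.4.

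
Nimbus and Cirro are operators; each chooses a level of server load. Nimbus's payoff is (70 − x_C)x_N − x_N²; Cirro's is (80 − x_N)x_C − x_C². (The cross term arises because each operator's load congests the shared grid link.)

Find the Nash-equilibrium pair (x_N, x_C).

20, 30

Expanding Nimbus's payoff: 70x_N − x_Cx_N − x_N².
∂π/∂x_N = 70 − x_C − 2x_N = 0, so x_N = 35 − 0.5x_C.
Likewise for Cirro: x_C = 40 − 0.5x_N.
Plugging x_C into Nimbus's best response: x_N = 35 − 0.5(40 − 0.5x_N) ⇒ 0.75x_N = 15, so x_N = 20.
Then x_C = 40 − 0.5·20 = 30.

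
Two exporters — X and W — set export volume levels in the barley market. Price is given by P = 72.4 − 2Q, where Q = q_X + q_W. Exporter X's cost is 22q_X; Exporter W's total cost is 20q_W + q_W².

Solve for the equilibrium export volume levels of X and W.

9.88, 5.44

Exporter X's profit: π = q_X(72.4 − 2(q_X + q_W)) − 22q_X.
∂π/∂q_X = 50.4 − 4q_X − 2q_W = 0, so q_X = 12.6 − 0.5q_W.
For W: ∂π/∂q_W = 52.4 − 6q_W − 2q_X = 0 ⇒ q_W = 131/15 − (1/3)q_X.
Plugging q_W into X's best response: q_X = 12.6 − 0.5(131/15 − (1/3)q_X) ⇒ (5/6)q_X = 247/30, so q_X = 9.88.
Then q_W = 131/15 − (1/3)·9.88 = 5.44.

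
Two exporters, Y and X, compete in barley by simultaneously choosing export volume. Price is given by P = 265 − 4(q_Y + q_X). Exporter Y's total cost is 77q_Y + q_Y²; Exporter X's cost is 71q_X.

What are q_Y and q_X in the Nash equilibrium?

Exporter Y's profit: π = q_Y(265 − 4(q_Y + q_X)) − 77q_Y − q_Y².
∂π/∂q_Y = 188 − 10q_Y − 4q_X = 0, so q_Y = 18.8 − 0.4q_X.
For X: ∂π/∂q_X = 194 − 8q_X − 4q_Y = 0 ⇒ q_X = 24.25 − 0.5q_Y.
Solving the two reaction functions simultaneously: (1 − (−0.4)(−0.5))q_Y = 18.8 − 0.4·24.25, so 0.8q_Y = 9.1 and q_Y = 11.375.
Then q_X = 24.25 − 0.5·11.375 = 18.5625.

11.375, 18.5625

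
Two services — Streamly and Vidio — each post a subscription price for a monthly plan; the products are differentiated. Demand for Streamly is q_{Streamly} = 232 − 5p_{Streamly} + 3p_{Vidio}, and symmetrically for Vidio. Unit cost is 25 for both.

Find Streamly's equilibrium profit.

3380

Streamly's profit: π = (p_{Streamly} − 25)(232 − 5p_{Streamly} + 3p_{Vidio}).
∂π/∂p_{Streamly} = 357 − 10p_{Streamly} + 3p_{Vidio} = 0 ⇒ p_{Streamly} = 35.7 + 0.3p_{Vidio}.
By symmetry p_{Vidio} = p_{Streamly}; substituting into the reaction function, 0.7p_{Streamly} = 35.7 and p_{Streamly} = 51.
q_{Streamly} = 232 − 5·51 + 3·51 = 130.
Profit = (51 − 25)·130 = 3380.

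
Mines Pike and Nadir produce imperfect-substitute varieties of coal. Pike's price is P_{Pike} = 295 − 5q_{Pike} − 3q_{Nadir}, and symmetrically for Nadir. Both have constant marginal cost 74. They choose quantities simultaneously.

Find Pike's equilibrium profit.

Mine Pike's profit: π = q_{Pike}(295 − 5q_{Pike} − 3q_{Nadir}) − 74q_{Pike}.
∂π/∂q_{Pike} = 221 − 10q_{Pike} − 3q_{Nadir} = 0 ⇒ q_{Pike} = 22.1 − 0.3q_{Nadir}.
By symmetry q_{Nadir} = q_{Pike}; substituting into the reaction function, 1.3q_{Pike} = 22.1 and q_{Pike} = 17.
P_{Pike} = 295 − 5·17 − 3·17 = 159.
Profit = (159 − 74)·17 = 1445.

1445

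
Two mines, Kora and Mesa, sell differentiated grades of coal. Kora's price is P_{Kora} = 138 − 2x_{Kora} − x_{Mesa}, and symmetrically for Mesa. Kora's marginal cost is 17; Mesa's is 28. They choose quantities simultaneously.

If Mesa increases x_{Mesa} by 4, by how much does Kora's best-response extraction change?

-1

Mine Kora's profit: π = x_{Kora}(138 − 2x_{Kora} − x_{Mesa}) − 17x_{Kora}.
∂π/∂x_{Kora} = 121 − 4x_{Kora} − x_{Mesa} = 0 ⇒ x_{Kora} = 30.25 − 0.25x_{Mesa}.
The reaction-function slope is −0.25, so a 4-unit rise in x_{Mesa} moves x_{Kora} by −0.25 × 4 = −1. Kora's best response falls — the actions are strategic substitutes.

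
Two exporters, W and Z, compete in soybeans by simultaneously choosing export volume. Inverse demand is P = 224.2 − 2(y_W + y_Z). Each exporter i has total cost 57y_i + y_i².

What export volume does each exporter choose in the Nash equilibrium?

20.9

Exporter W's profit: π = y_W(224.2 − 2(y_W + y_Z)) − 57y_W − y_W².
∂π/∂y_W = 167.2 − 6y_W − 2y_Z = 0, so y_W = 418/15 − (1/3)y_Z.
The game is symmetric, so in equilibrium y_Z = y_W: the reaction function gives (4/3)y_W = 418/15, hence y_W = 20.9.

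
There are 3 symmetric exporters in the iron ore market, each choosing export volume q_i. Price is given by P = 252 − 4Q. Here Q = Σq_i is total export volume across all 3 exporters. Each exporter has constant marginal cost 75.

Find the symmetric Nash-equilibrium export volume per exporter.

11.0625

A representative exporter's profit is π_i = q_i(252 − 4Q) − 75q_i, with Q = q_i + Σ_{j≠i} q_j.
First-order condition: 177 − 8q_i − 4Σ_{j≠i} q_j = 0.
In a symmetric equilibrium every exporter chooses the same q, so Σ_{j≠i} q_j = 2q. The condition becomes 177 − 16q = 0, giving q = 177/16 = 11.0625.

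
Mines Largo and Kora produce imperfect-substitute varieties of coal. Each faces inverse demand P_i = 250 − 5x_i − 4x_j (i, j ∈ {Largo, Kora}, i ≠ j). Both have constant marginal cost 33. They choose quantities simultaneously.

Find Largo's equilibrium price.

Mine Largo's profit: π = x_{Largo}(250 − 5x_{Largo} − 4x_{Kora}) − 33x_{Largo}.
∂π/∂x_{Largo} = 217 − 10x_{Largo} − 4x_{Kora} = 0 ⇒ x_{Largo} = 21.7 − 0.4x_{Kora}.
Setting x_{Largo} = x_{Kora} in the reaction function: x_{Largo} = 21.7 − 0.4x_{Largo}, so x_{Largo} = 21.7 / 1.4 = 15.5.
P_{Largo} = 250 − 5·15.5 − 4·15.5 = 110.5.

110.5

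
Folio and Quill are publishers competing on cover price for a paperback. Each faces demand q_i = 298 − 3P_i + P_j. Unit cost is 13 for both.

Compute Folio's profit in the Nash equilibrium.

8878.08

Folio's profit: π = (P_{Folio} − 13)(298 − 3P_{Folio} + P_{Quill}).
∂π/∂P_{Folio} = 337 − 6P_{Folio} + P_{Quill} = 0 ⇒ P_{Folio} = 337/6 + (1/6)P_{Quill}.
By symmetry P_{Quill} = P_{Folio}; substituting into the reaction function, (5/6)P_{Folio} = 337/6 and P_{Folio} = 67.4.
q_{Folio} = 298 − 3·67.4 + 67.4 = 163.2.
Profit = (67.4 − 13)·163.2 = 8878.08.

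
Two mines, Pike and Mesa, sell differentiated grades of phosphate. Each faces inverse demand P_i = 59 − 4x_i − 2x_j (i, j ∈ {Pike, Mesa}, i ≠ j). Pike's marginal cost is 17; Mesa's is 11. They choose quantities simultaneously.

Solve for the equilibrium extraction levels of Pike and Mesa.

4, 5

Mine Pike's profit: π = x_{Pike}(59 − 4x_{Pike} − 2x_{Mesa}) − 17x_{Pike}.
∂π/∂x_{Pike} = 42 − 8x_{Pike} − 2x_{Mesa} = 0 ⇒ x_{Pike} = 5.25 − 0.25x_{Mesa}.
Similarly x_{Mesa} = 6 − 0.25x_{Pike}.
Plugging x_{Mesa} into Pike's best response: x_{Pike} = 5.25 − 0.25(6 − 0.25x_{Pike}) ⇒ 0.9375x_{Pike} = 3.75, so x_{Pike} = 4.
Then x_{Mesa} = 6 − 0.25·4 = 5.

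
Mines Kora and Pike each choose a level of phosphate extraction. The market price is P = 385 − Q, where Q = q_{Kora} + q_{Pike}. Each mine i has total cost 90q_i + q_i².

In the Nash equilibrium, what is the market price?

267

Mine Kora's profit: π = q_{Kora}(385 − (q_{Kora} + q_{Pike})) − 90q_{Kora} − q_{Kora}².
∂π/∂q_{Kora} = 295 − 4q_{Kora} − q_{Pike} = 0, so q_{Kora} = 73.75 − 0.25q_{Pike}.
By symmetry q_{Pike} = q_{Kora}; substituting into the reaction function, 1.25q_{Kora} = 73.75 and q_{Kora} = 59.
Equilibrium price: P = 385 − 118 = 267.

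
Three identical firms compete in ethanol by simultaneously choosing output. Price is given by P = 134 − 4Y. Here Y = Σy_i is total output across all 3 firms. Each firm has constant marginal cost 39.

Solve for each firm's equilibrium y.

A representative firm's profit is π_i = y_i(134 − 4Y) − 39y_i, with Y = y_i + Σ_{j≠i} y_j.
First-order condition: 95 − 8y_i − 4Σ_{j≠i} y_j = 0.
With identical firms, set every y_j = y: then 95 − 8y − 8y = 0, i.e. y = 95/16 = 5.9375.

5.9375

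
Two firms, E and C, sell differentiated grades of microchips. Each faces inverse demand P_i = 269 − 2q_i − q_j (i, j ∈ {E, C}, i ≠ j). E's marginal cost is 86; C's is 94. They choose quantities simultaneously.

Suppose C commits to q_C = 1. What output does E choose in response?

45.5

Firm E's profit: π = q_E(269 − 2q_E − q_C) − 86q_E.
∂π/∂q_E = 183 − 4q_E − q_C = 0 ⇒ q_E = 45.75 − 0.25q_C.
At q_C = 1: q_E = 45.75 − 0.25·1 = 45.5.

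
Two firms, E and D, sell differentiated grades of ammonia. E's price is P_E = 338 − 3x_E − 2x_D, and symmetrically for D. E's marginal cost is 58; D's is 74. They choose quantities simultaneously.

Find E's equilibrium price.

Firm E's profit: π = x_E(338 − 3x_E − 2x_D) − 58x_E.
∂π/∂x_E = 280 − 6x_E − 2x_D = 0 ⇒ x_E = 140/3 − (1/3)x_D.
Similarly x_D = 44 − (1/3)x_E.
Plugging x_D into E's best response: x_E = 140/3 − (1/3)(44 − (1/3)x_E) ⇒ (8/9)x_E = 32, so x_E = 36.
Then x_D = 44 − (1/3)·36 = 32.
P_E = 338 − 3·36 − 2·32 = 166.

166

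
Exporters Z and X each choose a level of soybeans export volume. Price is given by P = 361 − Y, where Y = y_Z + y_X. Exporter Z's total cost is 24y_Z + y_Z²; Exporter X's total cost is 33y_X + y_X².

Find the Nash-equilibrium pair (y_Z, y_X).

Exporter Z's profit: π = y_Z(361 − (y_Z + y_X)) − 24y_Z − y_Z².
∂π/∂y_Z = 337 − 4y_Z − y_X = 0, so y_Z = 84.25 − 0.25y_X.
By the same steps for X: y_X = 82 − 0.25y_Z.
Plugging y_X into Z's best response: y_Z = 84.25 − 0.25(82 − 0.25y_Z) ⇒ 0.9375y_Z = 63.75, so y_Z = 68.
Then y_X = 82 − 0.25·68 = 65.

68, 65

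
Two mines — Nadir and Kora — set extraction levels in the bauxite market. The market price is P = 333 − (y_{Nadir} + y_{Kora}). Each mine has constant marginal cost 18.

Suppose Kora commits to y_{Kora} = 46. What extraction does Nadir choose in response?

Mine Nadir's profit: π = y_{Nadir}(333 − (y_{Nadir} + y_{Kora})) − 18y_{Nadir}.
∂π/∂y_{Nadir} = 315 − 2y_{Nadir} − y_{Kora} = 0, so y_{Nadir} = 157.5 − 0.5y_{Kora}.
At y_{Kora} = 46: y_{Nadir} = 157.5 − 0.5·46 = 134.5.

134.5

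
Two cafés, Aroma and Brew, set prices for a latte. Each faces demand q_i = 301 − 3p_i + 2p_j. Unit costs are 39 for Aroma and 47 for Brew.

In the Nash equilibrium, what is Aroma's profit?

Aroma's profit: π = (p_{Aroma} − 39)(301 − 3p_{Aroma} + 2p_{Brew}).
∂π/∂p_{Aroma} = 418 − 6p_{Aroma} + 2p_{Brew} = 0 ⇒ p_{Aroma} = 209/3 + (1/3)p_{Brew}.
Similarly p_{Brew} = 221/3 + (1/3)p_{Aroma}.
Substituting the second reaction function into the first: p_{Aroma} = 209/3 + (1/3)(221/3 + (1/3)p_{Aroma}), which gives (8/9)p_{Aroma} = 848/9 ⇒ p_{Aroma} = 106.
Then p_{Brew} = 221/3 + (1/3)·106 = 109.
q_{Aroma} = 301 − 3·106 + 2·109 = 201.
Profit = (106 − 39)·201 = 13467.

13467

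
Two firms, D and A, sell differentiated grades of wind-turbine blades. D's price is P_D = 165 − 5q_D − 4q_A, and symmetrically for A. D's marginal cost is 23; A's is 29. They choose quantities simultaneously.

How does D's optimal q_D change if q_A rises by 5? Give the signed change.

-2

Firm D's profit: π = q_D(165 − 5q_D − 4q_A) − 23q_D.
∂π/∂q_D = 142 − 10q_D − 4q_A = 0 ⇒ q_D = 14.2 − 0.4q_A.
The reaction-function slope is −0.4, so a 5-unit rise in q_A moves q_D by −0.4 × 5 = −2. D's best response falls — the actions are strategic substitutes.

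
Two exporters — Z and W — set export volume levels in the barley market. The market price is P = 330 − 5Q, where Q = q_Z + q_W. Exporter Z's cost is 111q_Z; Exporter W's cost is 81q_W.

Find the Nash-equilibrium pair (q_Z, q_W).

12.6, 18.6

Exporter Z's profit: π = q_Z(330 − 5(q_Z + q_W)) − 111q_Z.
∂π/∂q_Z = 219 − 10q_Z − 5q_W = 0, so q_Z = 21.9 − 0.5q_W.
By the same steps for W: q_W = 24.9 − 0.5q_Z.
Solving the two reaction functions simultaneously: (1 − (−0.5)(−0.5))q_Z = 21.9 − 0.5·24.9, so 0.75q_Z = 9.45 and q_Z = 12.6.
Then q_W = 24.9 − 0.5·12.6 = 18.6.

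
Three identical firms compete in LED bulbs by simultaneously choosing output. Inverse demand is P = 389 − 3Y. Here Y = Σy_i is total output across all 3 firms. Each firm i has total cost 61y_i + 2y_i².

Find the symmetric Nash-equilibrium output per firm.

20.5

A representative firm's profit is π_i = y_i(389 − 3Y) − 61y_i − 2y_i², with Y = y_i + Σ_{j≠i} y_j.
First-order condition: 328 − 10y_i − 3Σ_{j≠i} y_j = 0.
In a symmetric equilibrium every firm chooses the same y, so Σ_{j≠i} y_j = 2y. The condition becomes 328 − 16y = 0, giving y = 328/16 = 20.5.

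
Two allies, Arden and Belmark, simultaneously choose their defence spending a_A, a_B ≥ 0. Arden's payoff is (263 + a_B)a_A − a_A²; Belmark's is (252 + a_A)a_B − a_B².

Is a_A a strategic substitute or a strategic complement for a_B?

Expanding Arden's payoff: 263a_A + a_Ba_A − a_A².
∂π/∂a_A = 263 + a_B − 2a_A = 0, so a_A = 131.5 + 0.5a_B.
The best-response slope da_A/da_B = 0.5 > 0: the reaction function is upward-sloping, so the choices are strategic complements.

strategic complements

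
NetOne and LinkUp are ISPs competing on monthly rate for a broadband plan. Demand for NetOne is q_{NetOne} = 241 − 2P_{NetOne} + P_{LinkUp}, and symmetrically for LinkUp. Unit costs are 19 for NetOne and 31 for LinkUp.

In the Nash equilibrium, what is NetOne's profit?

NetOne's profit: π = (P_{NetOne} − 19)(241 − 2P_{NetOne} + P_{LinkUp}).
∂π/∂P_{NetOne} = 279 − 4P_{NetOne} + P_{LinkUp} = 0 ⇒ P_{NetOne} = 69.75 + 0.25P_{LinkUp}.
Similarly P_{LinkUp} = 75.75 + 0.25P_{NetOne}.
Solving the two reaction functions simultaneously: (1 − (0.25)(0.25))P_{NetOne} = 69.75 + 0.25·75.75, so 0.9375P_{NetOne} = 88.6875 and P_{NetOne} = 94.6.
Then P_{LinkUp} = 75.75 + 0.25·94.6 = 99.4.
q_{NetOne} = 241 − 2·94.6 + 99.4 = 151.2.
Profit = (94.6 − 19)·151.2 = 11430.72.

11430.72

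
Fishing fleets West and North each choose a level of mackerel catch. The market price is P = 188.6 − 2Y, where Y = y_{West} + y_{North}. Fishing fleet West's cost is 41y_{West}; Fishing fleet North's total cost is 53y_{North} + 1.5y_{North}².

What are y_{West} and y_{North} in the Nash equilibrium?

31.75, 10.3

Fishing fleet West's profit: π = y_{West}(188.6 − 2(y_{West} + y_{North})) − 41y_{West}.
∂π/∂y_{West} = 147.6 − 4y_{West} − 2y_{North} = 0, so y_{West} = 36.9 − 0.5y_{North}.
For North: ∂π/∂y_{North} = 135.6 − 7y_{North} − 2y_{West} = 0 ⇒ y_{North} = 678/35 − (2/7)y_{West}.
Substituting the second reaction function into the first: y_{West} = 36.9 − 0.5(678/35 − (2/7)y_{West}), which gives (6/7)y_{West} = 381/14 ⇒ y_{West} = 31.75.
Then y_{North} = 678/35 − (2/7)·31.75 = 10.3.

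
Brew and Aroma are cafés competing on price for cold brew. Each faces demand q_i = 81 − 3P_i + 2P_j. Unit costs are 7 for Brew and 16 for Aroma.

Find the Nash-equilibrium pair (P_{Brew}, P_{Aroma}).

27.1875, 30.5625

Brew's profit: π = (P_{Brew} − 7)(81 − 3P_{Brew} + 2P_{Aroma}).
∂π/∂P_{Brew} = 102 − 6P_{Brew} + 2P_{Aroma} = 0 ⇒ P_{Brew} = 17 + (1/3)P_{Aroma}.
Similarly P_{Aroma} = 21.5 + (1/3)P_{Brew}.
Substituting the second reaction function into the first: P_{Brew} = 17 + (1/3)(21.5 + (1/3)P_{Brew}), which gives (8/9)P_{Brew} = 145/6 ⇒ P_{Brew} = 27.1875.
Then P_{Aroma} = 21.5 + (1/3)·27.1875 = 30.5625.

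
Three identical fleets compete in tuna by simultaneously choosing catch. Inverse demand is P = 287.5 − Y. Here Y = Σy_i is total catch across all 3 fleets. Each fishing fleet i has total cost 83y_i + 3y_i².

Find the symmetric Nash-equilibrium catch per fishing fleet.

A representative fishing fleet's profit is π_i = y_i(287.5 − Y) − 83y_i − 3y_i², with Y = y_i + Σ_{j≠i} y_j.
First-order condition: 204.5 − 8y_i − Σ_{j≠i} y_j = 0.
Imposing symmetry (y_j = y for all j) turns Σ_{j≠i} y_j into 2y, so 204.5 = 10y and y = 20.45.

20.45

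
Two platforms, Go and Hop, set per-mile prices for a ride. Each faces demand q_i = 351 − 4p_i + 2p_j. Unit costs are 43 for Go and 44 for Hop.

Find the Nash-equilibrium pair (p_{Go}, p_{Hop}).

Go's profit: π = (p_{Go} − 43)(351 − 4p_{Go} + 2p_{Hop}).
∂π/∂p_{Go} = 523 − 8p_{Go} + 2p_{Hop} = 0 ⇒ p_{Go} = 65.375 + 0.25p_{Hop}.
Similarly p_{Hop} = 65.875 + 0.25p_{Go}.
Substituting the second reaction function into the first: p_{Go} = 65.375 + 0.25(65.875 + 0.25p_{Go}), which gives 0.9375p_{Go} = 2619/32 ⇒ p_{Go} = 87.3.
Then p_{Hop} = 65.875 + 0.25·87.3 = 87.7.

87.3, 87.7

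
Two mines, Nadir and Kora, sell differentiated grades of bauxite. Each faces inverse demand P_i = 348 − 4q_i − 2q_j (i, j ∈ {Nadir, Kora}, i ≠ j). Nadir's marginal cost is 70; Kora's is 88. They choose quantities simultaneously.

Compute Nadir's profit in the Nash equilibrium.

3226.24

Mine Nadir's profit: π = q_{Nadir}(348 − 4q_{Nadir} − 2q_{Kora}) − 70q_{Nadir}.
∂π/∂q_{Nadir} = 278 − 8q_{Nadir} − 2q_{Kora} = 0 ⇒ q_{Nadir} = 34.75 − 0.25q_{Kora}.
Similarly q_{Kora} = 32.5 − 0.25q_{Nadir}.
Substituting the second reaction function into the first: q_{Nadir} = 34.75 − 0.25(32.5 − 0.25q_{Nadir}), which gives 0.9375q_{Nadir} = 26.625 ⇒ q_{Nadir} = 28.4.
Then q_{Kora} = 32.5 − 0.25·28.4 = 25.4.
P_{Nadir} = 348 − 4·28.4 − 2·25.4 = 183.6.
Profit = (183.6 − 70)·28.4 = 3226.24.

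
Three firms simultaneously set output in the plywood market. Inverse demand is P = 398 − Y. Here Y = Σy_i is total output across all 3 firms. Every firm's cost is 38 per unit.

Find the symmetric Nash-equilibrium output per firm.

90

A representative firm's profit is π_i = y_i(398 − Y) − 38y_i, with Y = y_i + Σ_{j≠i} y_j.
First-order condition: 360 − 2y_i − Σ_{j≠i} y_j = 0.
In a symmetric equilibrium every firm chooses the same y, so Σ_{j≠i} y_j = 2y. The condition becomes 360 − 4y = 0, giving y = 360/4 = 90.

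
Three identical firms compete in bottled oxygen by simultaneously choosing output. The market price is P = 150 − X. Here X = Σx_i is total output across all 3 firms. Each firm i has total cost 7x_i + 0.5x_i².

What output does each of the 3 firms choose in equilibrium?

28.6

A representative firm's profit is π_i = x_i(150 − X) − 7x_i − 0.5x_i², with X = x_i + Σ_{j≠i} x_j.
First-order condition: 143 − 3x_i − Σ_{j≠i} x_j = 0.
Imposing symmetry (x_j = x for all j) turns Σ_{j≠i} x_j into 2x, so 143 = 5x and x = 28.6.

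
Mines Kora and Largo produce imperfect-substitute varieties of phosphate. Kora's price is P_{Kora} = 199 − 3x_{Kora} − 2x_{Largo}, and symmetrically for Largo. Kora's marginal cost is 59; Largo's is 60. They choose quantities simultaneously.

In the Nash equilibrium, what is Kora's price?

111.6875

Mine Kora's profit: π = x_{Kora}(199 − 3x_{Kora} − 2x_{Largo}) − 59x_{Kora}.
∂π/∂x_{Kora} = 140 − 6x_{Kora} − 2x_{Largo} = 0 ⇒ x_{Kora} = 70/3 − (1/3)x_{Largo}.
Similarly x_{Largo} = 139/6 − (1/3)x_{Kora}.
Solving the two reaction functions simultaneously: (1 − (−1/3)(−1/3))x_{Kora} = 70/3 − (1/3)·(139/6), so (8/9)x_{Kora} = 281/18 and x_{Kora} = 17.5625.
Then x_{Largo} = 139/6 − (1/3)·17.5625 = 17.3125.
P_{Kora} = 199 − 3·17.5625 − 2·17.3125 = 111.6875.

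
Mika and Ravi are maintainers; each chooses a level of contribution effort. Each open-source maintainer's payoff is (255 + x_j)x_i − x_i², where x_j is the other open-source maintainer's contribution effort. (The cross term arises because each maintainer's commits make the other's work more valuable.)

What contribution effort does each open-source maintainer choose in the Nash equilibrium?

Mika's payoff is (255 + x_R)x_M − x_M².
∂π/∂x_M = 255 + x_R − 2x_M = 0, so x_M = 127.5 + 0.5x_R.
By symmetry x_R = x_M; substituting into the reaction function, 0.5x_M = 127.5 and x_M = 255.

255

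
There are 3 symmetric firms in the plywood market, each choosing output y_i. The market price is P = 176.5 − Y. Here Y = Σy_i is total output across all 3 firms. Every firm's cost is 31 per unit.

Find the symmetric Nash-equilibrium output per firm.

A representative firm's profit is π_i = y_i(176.5 − Y) − 31y_i, with Y = y_i + Σ_{j≠i} y_j.
First-order condition: 145.5 − 2y_i − Σ_{j≠i} y_j = 0.
In a symmetric equilibrium every firm chooses the same y, so Σ_{j≠i} y_j = 2y. The condition becomes 145.5 − 4y = 0, giving y = 145.5/4 = 36.375.

36.375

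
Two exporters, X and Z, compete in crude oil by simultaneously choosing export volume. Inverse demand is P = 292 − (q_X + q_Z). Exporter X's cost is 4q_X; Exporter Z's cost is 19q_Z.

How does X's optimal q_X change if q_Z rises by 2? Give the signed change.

-1

Exporter X's profit: π = q_X(292 − (q_X + q_Z)) − 4q_X.
∂π/∂q_X = 288 − 2q_X − q_Z = 0, so q_X = 144 − 0.5q_Z.
The reaction-function slope is −0.5, so a 2-unit rise in q_Z moves q_X by −0.5 × 2 = −1. X's best response falls — the actions are strategic substitutes.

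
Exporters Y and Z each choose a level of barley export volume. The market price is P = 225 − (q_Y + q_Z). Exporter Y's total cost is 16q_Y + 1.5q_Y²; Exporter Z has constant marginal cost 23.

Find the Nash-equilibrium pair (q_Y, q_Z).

Exporter Y's profit: π = q_Y(225 − (q_Y + q_Z)) − 16q_Y − 1.5q_Y².
∂π/∂q_Y = 209 − 5q_Y − q_Z = 0, so q_Y = 41.8 − 0.2q_Z.
For Z: ∂π/∂q_Z = 202 − 2q_Z − q_Y = 0 ⇒ q_Z = 101 − 0.5q_Y.
Solving the two reaction functions simultaneously: (1 − (−0.2)(−0.5))q_Y = 41.8 − 0.2·101, so 0.9q_Y = 21.6 and q_Y = 24.
Then q_Z = 101 − 0.5·24 = 89.

24, 89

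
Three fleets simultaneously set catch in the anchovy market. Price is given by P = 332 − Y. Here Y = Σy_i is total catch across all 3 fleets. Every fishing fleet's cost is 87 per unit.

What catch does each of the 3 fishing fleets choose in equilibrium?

A representative fishing fleet's profit is π_i = y_i(332 − Y) − 87y_i, with Y = y_i + Σ_{j≠i} y_j.
First-order condition: 245 − 2y_i − Σ_{j≠i} y_j = 0.
Imposing symmetry (y_j = y for all j) turns Σ_{j≠i} y_j into 2y, so 245 = 4y and y = 61.25.

61.25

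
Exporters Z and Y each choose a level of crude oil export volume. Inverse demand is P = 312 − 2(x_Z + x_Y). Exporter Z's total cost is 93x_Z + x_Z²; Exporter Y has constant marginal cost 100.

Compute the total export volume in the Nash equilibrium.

Exporter Z's profit: π = x_Z(312 − 2(x_Z + x_Y)) − 93x_Z − x_Z².
∂π/∂x_Z = 219 − 6x_Z − 2x_Y = 0, so x_Z = 36.5 − (1/3)x_Y.
For Y: ∂π/∂x_Y = 212 − 4x_Y − 2x_Z = 0 ⇒ x_Y = 53 − 0.5x_Z.
Substituting the second reaction function into the first: x_Z = 36.5 − (1/3)(53 − 0.5x_Z), which gives (5/6)x_Z = 113/6 ⇒ x_Z = 22.6.
Then x_Y = 53 − 0.5·22.6 = 41.7.
Total export volume: 22.6 + 41.7 = 64.3.

64.3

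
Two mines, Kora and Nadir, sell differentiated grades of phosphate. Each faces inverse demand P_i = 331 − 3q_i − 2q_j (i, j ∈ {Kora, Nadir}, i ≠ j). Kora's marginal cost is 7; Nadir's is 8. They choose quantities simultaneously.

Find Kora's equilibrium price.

128.6875

Mine Kora's profit: π = q_{Kora}(331 − 3q_{Kora} − 2q_{Nadir}) − 7q_{Kora}.
∂π/∂q_{Kora} = 324 − 6q_{Kora} − 2q_{Nadir} = 0 ⇒ q_{Kora} = 54 − (1/3)q_{Nadir}.
Similarly q_{Nadir} = 323/6 − (1/3)q_{Kora}.
Solving the two reaction functions simultaneously: (1 − (−1/3)(−1/3))q_{Kora} = 54 − (1/3)·(323/6), so (8/9)q_{Kora} = 649/18 and q_{Kora} = 40.5625.
Then q_{Nadir} = 323/6 − (1/3)·40.5625 = 40.3125.
P_{Kora} = 331 − 3·40.5625 − 2·40.3125 = 128.6875.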